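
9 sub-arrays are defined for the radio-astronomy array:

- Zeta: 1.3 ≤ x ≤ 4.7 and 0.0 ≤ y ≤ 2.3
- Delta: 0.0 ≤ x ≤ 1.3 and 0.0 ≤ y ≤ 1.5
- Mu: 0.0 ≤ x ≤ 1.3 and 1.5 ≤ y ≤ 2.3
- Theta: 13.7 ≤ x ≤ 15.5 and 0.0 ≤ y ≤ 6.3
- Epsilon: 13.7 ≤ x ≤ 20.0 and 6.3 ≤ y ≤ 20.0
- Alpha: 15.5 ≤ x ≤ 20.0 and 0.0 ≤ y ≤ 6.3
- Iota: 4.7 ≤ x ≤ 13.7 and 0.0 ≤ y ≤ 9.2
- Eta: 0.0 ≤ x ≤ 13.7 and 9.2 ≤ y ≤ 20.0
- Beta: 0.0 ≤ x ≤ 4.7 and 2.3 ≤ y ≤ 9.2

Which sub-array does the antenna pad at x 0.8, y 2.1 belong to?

Mu

The point has x = 0.8 and y = 2.1.
Only Mu satisfies 0.0 ≤ x ≤ 1.3 and 1.5 ≤ y ≤ 2.3.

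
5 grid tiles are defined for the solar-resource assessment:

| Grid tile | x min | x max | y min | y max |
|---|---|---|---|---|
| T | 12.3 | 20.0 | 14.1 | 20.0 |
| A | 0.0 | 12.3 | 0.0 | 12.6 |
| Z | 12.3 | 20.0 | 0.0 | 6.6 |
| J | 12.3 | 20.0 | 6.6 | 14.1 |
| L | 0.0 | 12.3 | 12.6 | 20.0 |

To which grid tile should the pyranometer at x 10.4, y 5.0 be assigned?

A

The point has x = 10.4 and y = 5.0.
Only A satisfies 0.0 ≤ x ≤ 12.3 and 0.0 ≤ y ≤ 12.6.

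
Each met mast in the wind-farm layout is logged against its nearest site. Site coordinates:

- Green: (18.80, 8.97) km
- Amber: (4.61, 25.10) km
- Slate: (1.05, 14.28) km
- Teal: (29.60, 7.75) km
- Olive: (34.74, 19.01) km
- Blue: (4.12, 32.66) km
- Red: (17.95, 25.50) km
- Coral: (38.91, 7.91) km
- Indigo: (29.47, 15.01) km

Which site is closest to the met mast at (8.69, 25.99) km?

Amber

Squared distances to each site:
Green: 391.892; Amber: 17.438; Slate: 195.494; Teal: 769.926; Olive: 727.323; Blue: 65.374; Red: 85.988; Coral: 1240.135; Indigo: 552.369.
Minimum at Amber.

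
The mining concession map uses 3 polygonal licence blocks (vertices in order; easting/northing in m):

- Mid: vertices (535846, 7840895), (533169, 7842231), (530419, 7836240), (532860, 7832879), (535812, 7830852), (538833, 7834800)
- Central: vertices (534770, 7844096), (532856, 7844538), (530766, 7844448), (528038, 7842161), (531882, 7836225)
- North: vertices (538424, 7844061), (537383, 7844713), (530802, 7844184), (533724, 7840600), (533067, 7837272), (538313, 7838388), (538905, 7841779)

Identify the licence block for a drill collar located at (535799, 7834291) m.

Mid

Cast a ray rightward from (535799, 7834291). For each polygon, the edges (by vertex number in listed order) whose endpoints lie on opposite sides of northing = 7834291, where each meets that height, and whether that is right or left of the point:
Mid: 3–4 at easting≈531834.5 (left), 5–6 at easting≈538443.5 (right) → 1 crossing.
Central: no edge straddles that height → 0 crossings.
North: no edge straddles that height → 0 crossings.
Only Mid has an odd count, so the point is inside Mid.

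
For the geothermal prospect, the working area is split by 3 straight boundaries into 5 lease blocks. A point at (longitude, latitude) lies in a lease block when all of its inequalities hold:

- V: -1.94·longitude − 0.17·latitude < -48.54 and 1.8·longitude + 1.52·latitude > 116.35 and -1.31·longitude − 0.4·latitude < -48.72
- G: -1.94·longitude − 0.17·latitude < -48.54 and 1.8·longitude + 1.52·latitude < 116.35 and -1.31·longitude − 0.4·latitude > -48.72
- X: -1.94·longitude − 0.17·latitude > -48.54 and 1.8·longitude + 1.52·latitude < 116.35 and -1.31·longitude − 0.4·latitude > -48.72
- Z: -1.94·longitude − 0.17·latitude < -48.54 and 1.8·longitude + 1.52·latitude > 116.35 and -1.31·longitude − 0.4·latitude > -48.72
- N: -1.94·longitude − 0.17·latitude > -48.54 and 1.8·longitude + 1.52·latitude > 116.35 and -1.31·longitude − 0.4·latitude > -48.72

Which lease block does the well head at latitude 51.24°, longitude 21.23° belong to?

-1.94·21.23 − 0.17·51.24 = -49.897, which is < -48.54
1.8·21.23 + 1.52·51.24 = 116.099, which is < 116.35
-1.31·21.23 − 0.4·51.24 = -48.307, which is > -48.72
This sign pattern matches G.

G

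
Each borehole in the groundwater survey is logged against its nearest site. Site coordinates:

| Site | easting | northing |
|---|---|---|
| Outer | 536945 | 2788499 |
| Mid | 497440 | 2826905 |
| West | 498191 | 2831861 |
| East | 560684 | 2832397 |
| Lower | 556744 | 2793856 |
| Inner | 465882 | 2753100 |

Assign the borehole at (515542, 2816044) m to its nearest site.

Mid

Squared distances to each site:
Outer: 1216815434.000; Mid: 445643725.000; West: 551234690.000; East: 2305220773.000; Lower: 2189912148.000; Inner: 6428062736.000.
Minimum at Mid.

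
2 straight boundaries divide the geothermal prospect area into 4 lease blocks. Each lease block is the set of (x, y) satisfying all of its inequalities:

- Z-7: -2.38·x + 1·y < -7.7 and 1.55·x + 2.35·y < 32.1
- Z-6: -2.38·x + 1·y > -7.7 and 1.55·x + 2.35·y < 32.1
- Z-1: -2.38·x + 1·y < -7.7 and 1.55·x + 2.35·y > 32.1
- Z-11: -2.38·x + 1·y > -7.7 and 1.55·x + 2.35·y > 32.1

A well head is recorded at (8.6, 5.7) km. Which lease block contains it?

Z-7

-2.38·8.6 + 1·5.7 = -14.768, which is < -7.7
1.55·8.6 + 2.35·5.7 = 26.725, which is < 32.1
This sign pattern matches Z-7.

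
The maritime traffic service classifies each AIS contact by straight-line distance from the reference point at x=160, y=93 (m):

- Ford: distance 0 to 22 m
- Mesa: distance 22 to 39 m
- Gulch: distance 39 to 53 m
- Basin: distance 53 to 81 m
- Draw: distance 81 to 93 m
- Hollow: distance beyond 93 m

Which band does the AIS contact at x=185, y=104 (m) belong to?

Distance = √((185−160)² + (104−93)²) = √(625.000 + 121.000) = 27.313 m.
22 ≤ 27.313 < 39 → Mesa.

Mesa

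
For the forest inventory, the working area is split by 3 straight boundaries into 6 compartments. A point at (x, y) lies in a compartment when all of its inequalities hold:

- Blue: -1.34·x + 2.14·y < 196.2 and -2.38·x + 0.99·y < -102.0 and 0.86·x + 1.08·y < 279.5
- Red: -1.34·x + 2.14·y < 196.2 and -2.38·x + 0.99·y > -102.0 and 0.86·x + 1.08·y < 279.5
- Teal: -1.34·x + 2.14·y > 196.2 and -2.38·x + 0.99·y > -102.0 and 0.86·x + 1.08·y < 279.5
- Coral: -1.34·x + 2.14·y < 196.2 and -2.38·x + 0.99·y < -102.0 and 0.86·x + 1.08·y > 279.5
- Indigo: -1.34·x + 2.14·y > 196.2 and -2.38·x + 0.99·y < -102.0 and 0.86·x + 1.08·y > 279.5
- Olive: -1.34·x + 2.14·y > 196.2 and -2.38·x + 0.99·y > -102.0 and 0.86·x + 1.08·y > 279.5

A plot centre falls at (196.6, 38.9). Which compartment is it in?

-1.34·196.6 + 2.14·38.9 = -180.198, which is < 196.2
-2.38·196.6 + 0.99·38.9 = -429.397, which is < -102.0
0.86·196.6 + 1.08·38.9 = 211.088, which is < 279.5
This sign pattern matches Blue.

Blue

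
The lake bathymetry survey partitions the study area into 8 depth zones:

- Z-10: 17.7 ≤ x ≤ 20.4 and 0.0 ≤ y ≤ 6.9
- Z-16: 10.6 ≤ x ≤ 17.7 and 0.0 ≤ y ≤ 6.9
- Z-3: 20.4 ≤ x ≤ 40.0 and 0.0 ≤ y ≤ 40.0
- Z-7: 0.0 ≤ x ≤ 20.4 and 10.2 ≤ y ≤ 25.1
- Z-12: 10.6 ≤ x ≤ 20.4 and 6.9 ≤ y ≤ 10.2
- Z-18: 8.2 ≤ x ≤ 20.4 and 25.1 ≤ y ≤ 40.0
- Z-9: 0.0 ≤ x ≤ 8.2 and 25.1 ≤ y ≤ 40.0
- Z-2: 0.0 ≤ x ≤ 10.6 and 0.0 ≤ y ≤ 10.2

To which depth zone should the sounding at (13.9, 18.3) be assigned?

The point has x = 13.9 and y = 18.3.
Only Z-7 satisfies 0.0 ≤ x ≤ 20.4 and 10.2 ≤ y ≤ 25.1.

Z-7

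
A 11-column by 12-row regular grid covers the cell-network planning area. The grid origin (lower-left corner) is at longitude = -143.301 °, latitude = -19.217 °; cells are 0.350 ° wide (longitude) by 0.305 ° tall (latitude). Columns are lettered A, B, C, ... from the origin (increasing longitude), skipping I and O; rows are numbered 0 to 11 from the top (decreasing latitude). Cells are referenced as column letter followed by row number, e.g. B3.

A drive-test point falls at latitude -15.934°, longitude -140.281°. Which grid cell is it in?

Column index: ⌊(-140.281 − -143.301) / 0.350⌋ = ⌊8.629⌋ = 8 → column J
Row offset from origin: ⌊(-15.934 − -19.217) / 0.305⌋ = ⌊10.764⌋ = 10 → row 1 (counted from top)

J1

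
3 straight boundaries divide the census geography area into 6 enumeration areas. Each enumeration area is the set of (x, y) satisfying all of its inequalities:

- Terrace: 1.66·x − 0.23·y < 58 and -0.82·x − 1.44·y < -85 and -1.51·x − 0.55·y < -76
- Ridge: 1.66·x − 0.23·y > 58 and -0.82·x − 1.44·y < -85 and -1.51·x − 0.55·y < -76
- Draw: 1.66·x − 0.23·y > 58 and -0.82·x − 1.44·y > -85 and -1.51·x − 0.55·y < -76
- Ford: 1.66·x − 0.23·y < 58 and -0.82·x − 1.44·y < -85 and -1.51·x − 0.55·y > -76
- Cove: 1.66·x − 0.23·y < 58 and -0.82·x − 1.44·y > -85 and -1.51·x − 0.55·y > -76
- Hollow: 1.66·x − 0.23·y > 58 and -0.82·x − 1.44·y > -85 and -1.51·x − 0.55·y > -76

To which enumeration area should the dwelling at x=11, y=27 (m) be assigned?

1.66·11 − 0.23·27 = 12.050, which is < 58
-0.82·11 − 1.44·27 = -47.900, which is > -85
-1.51·11 − 0.55·27 = -31.460, which is > -76
This sign pattern matches Cove.

Cove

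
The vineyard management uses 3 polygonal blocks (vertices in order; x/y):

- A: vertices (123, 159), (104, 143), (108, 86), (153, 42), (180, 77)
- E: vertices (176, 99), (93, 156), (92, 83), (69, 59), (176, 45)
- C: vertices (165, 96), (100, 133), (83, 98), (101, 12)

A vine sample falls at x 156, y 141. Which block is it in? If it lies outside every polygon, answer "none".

none

Cast a ray rightward from (156, 141). For each polygon, the edges (by vertex number in listed order) whose endpoints lie on opposite sides of y = 141, where each meets that height, and whether that is right or left of the point:
A: 2–3 at x≈104.1 (left), 5–1 at x≈135.5 (left) → 0 crossings.
E: 1–2 at x≈114.8 (left), 2–3 at x≈92.8 (left) → 0 crossings.
C: no edge straddles that height → 0 crossings.
All counts are even, so the point lies outside every listed polygon.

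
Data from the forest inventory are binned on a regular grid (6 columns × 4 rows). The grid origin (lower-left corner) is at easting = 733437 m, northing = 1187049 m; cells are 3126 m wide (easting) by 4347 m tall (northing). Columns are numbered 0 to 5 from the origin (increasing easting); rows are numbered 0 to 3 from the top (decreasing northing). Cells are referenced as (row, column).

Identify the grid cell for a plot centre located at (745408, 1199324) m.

(1, 3)

Column index: ⌊(745408 − 733437) / 3126⌋ = ⌊3.829⌋ = 3
Row offset from origin: ⌊(1199324 − 1187049) / 4347⌋ = ⌊2.824⌋ = 2 → row 1 (counted from top)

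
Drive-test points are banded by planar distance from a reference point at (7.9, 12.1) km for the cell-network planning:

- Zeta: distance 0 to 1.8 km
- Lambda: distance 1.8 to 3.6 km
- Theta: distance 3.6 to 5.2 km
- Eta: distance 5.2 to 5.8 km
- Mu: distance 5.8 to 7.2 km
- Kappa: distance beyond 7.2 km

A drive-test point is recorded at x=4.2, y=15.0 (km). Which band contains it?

Theta

Distance = √((4.2−7.9)² + (15.0−12.1)²) = √(13.690 + 8.410) = 4.701 km.
3.6 ≤ 4.701 < 5.2 → Theta.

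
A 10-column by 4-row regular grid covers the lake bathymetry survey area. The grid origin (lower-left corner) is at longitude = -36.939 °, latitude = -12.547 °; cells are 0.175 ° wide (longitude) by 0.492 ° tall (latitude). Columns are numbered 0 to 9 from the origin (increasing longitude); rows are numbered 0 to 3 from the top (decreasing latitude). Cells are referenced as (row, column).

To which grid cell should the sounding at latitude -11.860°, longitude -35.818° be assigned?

(2, 6)

Column index: ⌊(-35.818 − -36.939) / 0.175⌋ = ⌊6.406⌋ = 6
Row offset from origin: ⌊(-11.860 − -12.547) / 0.492⌋ = ⌊1.396⌋ = 1 → row 2 (counted from top)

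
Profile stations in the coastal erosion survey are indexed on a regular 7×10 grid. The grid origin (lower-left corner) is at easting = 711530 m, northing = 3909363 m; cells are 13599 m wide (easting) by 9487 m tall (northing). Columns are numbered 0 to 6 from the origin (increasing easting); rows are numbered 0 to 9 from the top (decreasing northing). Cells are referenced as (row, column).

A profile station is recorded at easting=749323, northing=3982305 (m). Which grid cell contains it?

Column index: ⌊(749323 − 711530) / 13599⌋ = ⌊2.779⌋ = 2
Row offset from origin: ⌊(3982305 − 3909363) / 9487⌋ = ⌊7.689⌋ = 7 → row 2 (counted from top)

(2, 2)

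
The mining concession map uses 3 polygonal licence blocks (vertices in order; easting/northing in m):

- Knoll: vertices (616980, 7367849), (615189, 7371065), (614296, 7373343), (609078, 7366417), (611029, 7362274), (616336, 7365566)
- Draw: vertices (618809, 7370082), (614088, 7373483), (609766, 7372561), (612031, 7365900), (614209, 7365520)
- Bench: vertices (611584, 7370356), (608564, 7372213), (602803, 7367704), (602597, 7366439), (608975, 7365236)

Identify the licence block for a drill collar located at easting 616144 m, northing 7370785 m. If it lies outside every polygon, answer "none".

Cast a ray rightward from (616144, 7370785). For each polygon, the edges (by vertex number in listed order) whose endpoints lie on opposite sides of northing = 7370785, where each meets that height, and whether that is right or left of the point:
Knoll: 1–2 at easting≈615344.9 (left), 3–4 at easting≈612368.8 (left) → 0 crossings.
Draw: 1–2 at easting≈617833.2 (right), 3–4 at easting≈610369.9 (left) → 1 crossing.
Bench: 1–2 at easting≈610886.3 (left), 2–3 at easting≈606739.5 (left) → 0 crossings.
Only Draw has an odd count, so the point is inside Draw.

Draw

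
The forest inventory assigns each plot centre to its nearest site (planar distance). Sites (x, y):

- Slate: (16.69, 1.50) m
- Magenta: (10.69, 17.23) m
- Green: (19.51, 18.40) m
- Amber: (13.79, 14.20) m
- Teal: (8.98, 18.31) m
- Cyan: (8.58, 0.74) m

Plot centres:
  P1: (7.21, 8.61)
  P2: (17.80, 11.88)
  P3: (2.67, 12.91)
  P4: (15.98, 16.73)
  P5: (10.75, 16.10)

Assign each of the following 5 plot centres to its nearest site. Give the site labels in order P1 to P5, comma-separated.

P1 → Cyan (d²=63.81)
P2 → Amber (d²=21.46)
P3 → Teal (d²=68.98)
P4 → Amber (d²=11.20)
P5 → Magenta (d²=1.28)

Cyan, Amber, Teal, Amber, Magenta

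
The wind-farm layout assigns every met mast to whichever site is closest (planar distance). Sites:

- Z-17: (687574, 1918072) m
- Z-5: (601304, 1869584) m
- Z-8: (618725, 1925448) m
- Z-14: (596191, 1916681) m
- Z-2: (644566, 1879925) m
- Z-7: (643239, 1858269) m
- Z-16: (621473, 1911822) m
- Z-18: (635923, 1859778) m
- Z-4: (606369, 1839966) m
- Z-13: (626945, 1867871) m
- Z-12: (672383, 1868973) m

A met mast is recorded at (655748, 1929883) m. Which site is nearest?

Z-17

Squared distances to each site:
Z-17: 1152393997.000; Z-5: 6600118537.000; Z-8: 1390371754.000; Z-14: 3721329053.000; Z-2: 2620838888.000; Z-7: 5285040077.000; Z-16: 1500975346.000; Z-18: 5307741650.000; Z-4: 10523352530.000; Z-13: 4675100953.000; Z-12: 3986751325.000.
Minimum at Z-17.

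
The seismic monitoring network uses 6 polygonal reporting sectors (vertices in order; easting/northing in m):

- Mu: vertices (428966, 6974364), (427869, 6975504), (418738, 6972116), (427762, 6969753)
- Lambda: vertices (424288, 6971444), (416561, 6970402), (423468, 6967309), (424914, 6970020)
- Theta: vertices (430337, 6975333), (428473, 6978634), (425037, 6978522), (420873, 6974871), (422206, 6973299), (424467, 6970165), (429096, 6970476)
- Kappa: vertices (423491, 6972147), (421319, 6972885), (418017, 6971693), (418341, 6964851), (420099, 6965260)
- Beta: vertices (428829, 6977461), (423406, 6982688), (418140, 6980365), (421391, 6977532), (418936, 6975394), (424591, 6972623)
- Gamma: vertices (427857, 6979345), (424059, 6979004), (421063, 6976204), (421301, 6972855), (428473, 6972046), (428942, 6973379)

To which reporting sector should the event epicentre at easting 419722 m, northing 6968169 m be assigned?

Kappa

Cast a ray rightward from (419722, 6968169). For each polygon, the edges (by vertex number in listed order) whose endpoints lie on opposite sides of northing = 6968169, where each meets that height, and whether that is right or left of the point:
Mu: no edge straddles that height → 0 crossings.
Lambda: 2–3 at easting≈421547.5 (right), 3–4 at easting≈423926.7 (right) → 2 crossings.
Theta: no edge straddles that height → 0 crossings.
Kappa: 3–4 at easting≈418183.9 (left), 5–1 at easting≈421531.7 (right) → 1 crossing.
Beta: no edge straddles that height → 0 crossings.
Gamma: no edge straddles that height → 0 crossings.
Only Kappa has an odd count, so the point is inside Kappa.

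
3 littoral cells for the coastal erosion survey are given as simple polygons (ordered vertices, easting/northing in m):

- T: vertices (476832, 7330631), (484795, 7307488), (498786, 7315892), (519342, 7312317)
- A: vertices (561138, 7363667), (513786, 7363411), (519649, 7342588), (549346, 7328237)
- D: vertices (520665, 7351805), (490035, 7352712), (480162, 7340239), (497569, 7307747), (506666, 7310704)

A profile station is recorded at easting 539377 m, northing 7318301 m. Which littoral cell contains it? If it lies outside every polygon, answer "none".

Cast a ray rightward from (539377, 7318301). For each polygon, the edges (by vertex number in listed order) whose endpoints lie on opposite sides of northing = 7318301, where each meets that height, and whether that is right or left of the point:
T: 1–2 at easting≈481074.5 (left), 4–1 at easting≈505452.1 (left) → 0 crossings.
A: no edge straddles that height → 0 crossings.
D: 3–4 at easting≈491914.9 (left), 5–1 at easting≈509253.5 (left) → 0 crossings.
All counts are even, so the point lies outside every listed polygon.

none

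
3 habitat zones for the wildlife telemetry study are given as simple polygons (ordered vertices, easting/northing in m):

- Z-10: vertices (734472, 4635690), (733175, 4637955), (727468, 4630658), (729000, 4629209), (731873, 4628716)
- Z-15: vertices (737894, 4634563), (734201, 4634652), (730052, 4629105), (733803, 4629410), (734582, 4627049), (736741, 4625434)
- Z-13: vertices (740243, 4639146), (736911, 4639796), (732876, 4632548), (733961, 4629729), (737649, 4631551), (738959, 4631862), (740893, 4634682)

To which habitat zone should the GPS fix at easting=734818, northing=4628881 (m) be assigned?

Cast a ray rightward from (734818, 4628881). For each polygon, the edges (by vertex number in listed order) whose endpoints lie on opposite sides of northing = 4628881, where each meets that height, and whether that is right or left of the point:
Z-10: 4–5 at easting≈730911.4 (left), 5–1 at easting≈731934.5 (left) → 0 crossings.
Z-15: 4–5 at easting≈733977.5 (left), 6–1 at easting≈737176.4 (right) → 1 crossing.
Z-13: no edge straddles that height → 0 crossings.
Only Z-15 has an odd count, so the point is inside Z-15.

Z-15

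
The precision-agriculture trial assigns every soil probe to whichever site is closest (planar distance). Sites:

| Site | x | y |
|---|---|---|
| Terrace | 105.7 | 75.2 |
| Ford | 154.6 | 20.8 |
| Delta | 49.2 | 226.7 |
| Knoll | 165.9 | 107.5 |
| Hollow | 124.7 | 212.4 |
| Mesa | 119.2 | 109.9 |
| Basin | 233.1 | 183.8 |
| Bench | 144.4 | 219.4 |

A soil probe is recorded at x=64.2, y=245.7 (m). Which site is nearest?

Squared distances to each site:
Terrace: 30792.500; Ford: 58752.170; Delta: 586.000; Knoll: 29442.130; Hollow: 4769.140; Mesa: 21466.640; Basin: 32358.820; Bench: 7123.730.
Minimum at Delta.

Delta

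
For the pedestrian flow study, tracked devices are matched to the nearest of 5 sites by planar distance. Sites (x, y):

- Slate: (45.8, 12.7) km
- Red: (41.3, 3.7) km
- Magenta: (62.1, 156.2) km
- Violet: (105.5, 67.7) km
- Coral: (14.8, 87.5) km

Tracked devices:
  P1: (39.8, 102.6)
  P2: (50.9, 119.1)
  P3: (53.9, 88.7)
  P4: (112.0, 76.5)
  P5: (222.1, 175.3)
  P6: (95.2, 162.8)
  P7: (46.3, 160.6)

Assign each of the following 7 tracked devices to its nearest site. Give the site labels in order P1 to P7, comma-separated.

Coral, Magenta, Coral, Violet, Violet, Magenta, Magenta

P1 → Coral (d²=853.01)
P2 → Magenta (d²=1501.85)
P3 → Coral (d²=1530.25)
P4 → Violet (d²=119.69)
P5 → Violet (d²=25173.32)
P6 → Magenta (d²=1139.17)
P7 → Magenta (d²=269.00)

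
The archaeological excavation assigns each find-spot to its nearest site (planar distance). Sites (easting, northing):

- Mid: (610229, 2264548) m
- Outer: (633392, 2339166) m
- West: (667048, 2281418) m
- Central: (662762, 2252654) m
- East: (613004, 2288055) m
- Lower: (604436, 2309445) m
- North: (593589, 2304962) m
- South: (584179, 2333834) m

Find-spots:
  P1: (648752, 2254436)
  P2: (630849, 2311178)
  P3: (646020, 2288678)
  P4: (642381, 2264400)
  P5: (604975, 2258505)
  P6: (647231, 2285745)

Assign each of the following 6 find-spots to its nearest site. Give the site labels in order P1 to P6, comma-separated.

Central, Lower, West, Central, Mid, West

P1 → Central (d²=199455624.00)
P2 → Lower (d²=700649858.00)
P3 → West (d²=494884384.00)
P4 → Central (d²=553353677.00)
P5 → Mid (d²=64122365.00)
P6 → West (d²=411436418.00)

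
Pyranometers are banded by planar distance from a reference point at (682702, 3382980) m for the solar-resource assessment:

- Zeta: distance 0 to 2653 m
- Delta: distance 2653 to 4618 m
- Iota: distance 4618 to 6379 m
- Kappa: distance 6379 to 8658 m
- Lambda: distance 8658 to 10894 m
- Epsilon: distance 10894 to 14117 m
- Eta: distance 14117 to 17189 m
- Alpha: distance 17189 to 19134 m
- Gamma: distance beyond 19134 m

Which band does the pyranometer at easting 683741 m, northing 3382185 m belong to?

Zeta

Distance = √((683741−682702)² + (3382185−3382980)²) = √(1079521.000 + 632025.000) = 1308.261 m.
0 ≤ 1308.261 < 2653 → Zeta.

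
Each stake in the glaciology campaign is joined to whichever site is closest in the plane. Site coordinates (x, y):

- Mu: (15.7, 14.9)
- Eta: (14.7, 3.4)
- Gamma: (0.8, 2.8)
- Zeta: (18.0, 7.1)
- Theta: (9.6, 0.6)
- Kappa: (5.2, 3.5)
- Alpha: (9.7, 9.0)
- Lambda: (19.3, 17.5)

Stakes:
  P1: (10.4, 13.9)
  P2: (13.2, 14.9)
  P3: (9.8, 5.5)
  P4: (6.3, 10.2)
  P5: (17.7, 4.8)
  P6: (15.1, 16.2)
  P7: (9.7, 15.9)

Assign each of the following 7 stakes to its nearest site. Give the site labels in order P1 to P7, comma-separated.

P1 → Alpha (d²=24.50)
P2 → Mu (d²=6.25)
P3 → Alpha (d²=12.26)
P4 → Alpha (d²=13.00)
P5 → Zeta (d²=5.38)
P6 → Mu (d²=2.05)
P7 → Mu (d²=37.00)

Alpha, Mu, Alpha, Alpha, Zeta, Mu, Mu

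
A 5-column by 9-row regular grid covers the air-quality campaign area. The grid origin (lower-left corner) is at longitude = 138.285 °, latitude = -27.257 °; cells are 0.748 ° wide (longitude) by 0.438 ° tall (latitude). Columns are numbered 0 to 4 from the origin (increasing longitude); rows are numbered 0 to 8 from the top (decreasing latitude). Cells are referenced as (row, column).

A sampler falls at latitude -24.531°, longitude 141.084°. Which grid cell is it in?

Column index: ⌊(141.084 − 138.285) / 0.748⌋ = ⌊3.742⌋ = 3
Row offset from origin: ⌊(-24.531 − -27.257) / 0.438⌋ = ⌊6.224⌋ = 6 → row 2 (counted from top)

(2, 3)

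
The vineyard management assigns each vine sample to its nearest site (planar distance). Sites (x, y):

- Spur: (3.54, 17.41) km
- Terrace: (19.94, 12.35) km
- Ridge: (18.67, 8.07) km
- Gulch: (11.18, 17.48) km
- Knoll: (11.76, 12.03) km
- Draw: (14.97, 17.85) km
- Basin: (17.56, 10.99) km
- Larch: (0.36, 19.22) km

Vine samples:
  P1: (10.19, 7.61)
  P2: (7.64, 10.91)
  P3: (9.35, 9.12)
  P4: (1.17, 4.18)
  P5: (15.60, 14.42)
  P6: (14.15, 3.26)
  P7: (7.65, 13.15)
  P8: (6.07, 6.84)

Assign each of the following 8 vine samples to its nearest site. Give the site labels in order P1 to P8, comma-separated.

P1 → Knoll (d²=22.00)
P2 → Knoll (d²=18.23)
P3 → Knoll (d²=14.28)
P4 → Knoll (d²=173.77)
P5 → Draw (d²=12.16)
P6 → Ridge (d²=43.57)
P7 → Knoll (d²=18.15)
P8 → Knoll (d²=59.31)

Knoll, Knoll, Knoll, Knoll, Draw, Ridge, Knoll, Knoll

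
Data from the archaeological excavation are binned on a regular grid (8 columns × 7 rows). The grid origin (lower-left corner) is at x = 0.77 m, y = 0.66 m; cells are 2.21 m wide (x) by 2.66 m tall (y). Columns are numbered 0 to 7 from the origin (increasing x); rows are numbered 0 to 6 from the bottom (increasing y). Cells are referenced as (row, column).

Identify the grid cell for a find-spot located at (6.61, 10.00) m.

(3, 2)

Column index: ⌊(6.61 − 0.77) / 2.21⌋ = ⌊2.643⌋ = 2
Row offset from origin: ⌊(10.00 − 0.66) / 2.66⌋ = ⌊3.511⌋ = 3 → row 3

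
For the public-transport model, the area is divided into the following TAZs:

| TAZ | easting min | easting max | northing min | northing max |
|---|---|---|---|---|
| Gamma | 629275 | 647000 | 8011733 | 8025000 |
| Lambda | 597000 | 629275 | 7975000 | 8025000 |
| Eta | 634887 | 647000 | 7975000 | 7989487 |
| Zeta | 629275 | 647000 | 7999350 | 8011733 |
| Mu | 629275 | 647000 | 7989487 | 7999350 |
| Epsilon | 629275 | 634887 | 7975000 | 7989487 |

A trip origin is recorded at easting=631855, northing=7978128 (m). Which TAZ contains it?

The point has easting = 631855 and northing = 7978128.
Only Epsilon satisfies 629275 ≤ easting ≤ 634887 and 7975000 ≤ northing ≤ 7989487.

Epsilon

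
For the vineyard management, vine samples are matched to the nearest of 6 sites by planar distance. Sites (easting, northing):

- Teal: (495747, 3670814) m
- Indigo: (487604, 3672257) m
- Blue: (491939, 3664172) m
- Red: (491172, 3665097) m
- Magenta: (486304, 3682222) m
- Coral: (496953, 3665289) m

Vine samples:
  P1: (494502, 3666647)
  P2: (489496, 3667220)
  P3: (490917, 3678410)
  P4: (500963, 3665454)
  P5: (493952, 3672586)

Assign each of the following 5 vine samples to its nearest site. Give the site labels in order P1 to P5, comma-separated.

P1 → Coral (d²=7851565.00)
P2 → Red (d²=7316105.00)
P3 → Magenta (d²=35811113.00)
P4 → Coral (d²=16107325.00)
P5 → Teal (d²=6362009.00)

Coral, Red, Magenta, Coral, Teal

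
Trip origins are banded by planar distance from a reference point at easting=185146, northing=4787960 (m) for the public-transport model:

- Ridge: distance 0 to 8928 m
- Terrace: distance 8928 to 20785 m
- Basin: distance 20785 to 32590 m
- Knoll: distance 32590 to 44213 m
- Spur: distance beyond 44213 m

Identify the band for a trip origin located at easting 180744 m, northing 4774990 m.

Terrace

Distance = √((180744−185146)² + (4774990−4787960)²) = √(19377604.000 + 168220900.000) = 13696.660 m.
8928 ≤ 13696.660 < 20785 → Terrace.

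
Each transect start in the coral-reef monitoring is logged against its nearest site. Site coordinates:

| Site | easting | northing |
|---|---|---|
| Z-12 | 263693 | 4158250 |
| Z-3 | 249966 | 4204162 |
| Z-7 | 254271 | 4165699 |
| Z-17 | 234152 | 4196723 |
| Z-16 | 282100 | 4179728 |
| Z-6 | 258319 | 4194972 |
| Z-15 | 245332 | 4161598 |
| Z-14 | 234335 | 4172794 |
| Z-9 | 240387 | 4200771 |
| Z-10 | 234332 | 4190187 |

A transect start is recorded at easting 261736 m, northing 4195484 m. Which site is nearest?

Squared distances to each site:
Z-12: 1390200605.000; Z-3: 213840584.000; Z-7: 942872450.000; Z-17: 762412177.000; Z-16: 662944032.000; Z-6: 11938033.000; Z-15: 1417352212.000; Z-14: 1265650901.000; Z-9: 483732170.000; Z-10: 779037425.000.
Minimum at Z-6.

Z-6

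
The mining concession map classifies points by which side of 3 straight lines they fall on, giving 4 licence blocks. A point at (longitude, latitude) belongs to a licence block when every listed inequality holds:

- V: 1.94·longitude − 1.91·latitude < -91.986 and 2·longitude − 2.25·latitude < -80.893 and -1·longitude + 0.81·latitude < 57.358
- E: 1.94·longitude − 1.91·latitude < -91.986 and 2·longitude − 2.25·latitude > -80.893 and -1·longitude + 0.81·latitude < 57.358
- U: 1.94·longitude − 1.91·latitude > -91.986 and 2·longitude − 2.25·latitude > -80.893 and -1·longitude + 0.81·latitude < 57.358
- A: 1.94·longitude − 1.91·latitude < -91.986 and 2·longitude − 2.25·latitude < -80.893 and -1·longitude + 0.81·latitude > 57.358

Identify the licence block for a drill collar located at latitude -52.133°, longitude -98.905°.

E

1.94·-98.905 − 1.91·-52.133 = -92.302, which is < -91.986
2·-98.905 − 2.25·-52.133 = -80.511, which is > -80.893
-1·-98.905 + 0.81·-52.133 = 56.677, which is < 57.358
This sign pattern matches E.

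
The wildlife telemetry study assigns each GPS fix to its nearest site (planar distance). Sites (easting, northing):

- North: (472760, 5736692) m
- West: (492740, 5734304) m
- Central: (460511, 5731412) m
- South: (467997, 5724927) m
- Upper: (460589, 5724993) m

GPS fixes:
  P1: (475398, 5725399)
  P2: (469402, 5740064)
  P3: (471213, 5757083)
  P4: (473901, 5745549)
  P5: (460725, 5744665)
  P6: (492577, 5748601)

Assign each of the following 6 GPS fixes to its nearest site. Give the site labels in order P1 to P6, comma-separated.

South, North, North, North, Central, West

P1 → South (d²=54997585.00)
P2 → North (d²=22646548.00)
P3 → North (d²=418186090.00)
P4 → North (d²=79748330.00)
P5 → Central (d²=175687805.00)
P6 → West (d²=204430778.00)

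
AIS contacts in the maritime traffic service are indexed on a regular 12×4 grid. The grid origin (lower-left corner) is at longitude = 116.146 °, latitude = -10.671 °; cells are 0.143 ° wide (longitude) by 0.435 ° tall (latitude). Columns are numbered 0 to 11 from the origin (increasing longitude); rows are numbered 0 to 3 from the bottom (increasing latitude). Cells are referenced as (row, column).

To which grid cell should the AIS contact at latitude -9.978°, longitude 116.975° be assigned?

(1, 5)

Column index: ⌊(116.975 − 116.146) / 0.143⌋ = ⌊5.797⌋ = 5
Row offset from origin: ⌊(-9.978 − -10.671) / 0.435⌋ = ⌊1.593⌋ = 1 → row 1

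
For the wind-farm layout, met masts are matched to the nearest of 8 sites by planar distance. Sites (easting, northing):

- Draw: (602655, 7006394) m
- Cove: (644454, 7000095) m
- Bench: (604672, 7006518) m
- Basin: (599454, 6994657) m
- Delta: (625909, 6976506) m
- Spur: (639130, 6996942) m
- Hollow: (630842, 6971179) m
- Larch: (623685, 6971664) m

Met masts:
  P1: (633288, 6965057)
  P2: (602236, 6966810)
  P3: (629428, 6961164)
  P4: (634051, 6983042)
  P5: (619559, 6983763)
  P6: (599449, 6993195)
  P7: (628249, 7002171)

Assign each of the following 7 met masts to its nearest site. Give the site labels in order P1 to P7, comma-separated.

P1 → Hollow (d²=43461800.00)
P2 → Larch (d²=483620917.00)
P3 → Hollow (d²=102299621.00)
P4 → Delta (d²=109011460.00)
P5 → Delta (d²=92986549.00)
P6 → Basin (d²=2137469.00)
P7 → Spur (d²=145738602.00)

Hollow, Larch, Hollow, Delta, Delta, Basin, Spur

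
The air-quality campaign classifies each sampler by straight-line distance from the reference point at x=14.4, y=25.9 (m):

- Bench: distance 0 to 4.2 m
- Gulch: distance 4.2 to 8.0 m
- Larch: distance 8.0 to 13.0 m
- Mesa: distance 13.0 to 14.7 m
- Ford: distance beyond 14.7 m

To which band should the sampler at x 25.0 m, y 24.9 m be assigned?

Distance = √((25.0−14.4)² + (24.9−25.9)²) = √(112.360 + 1.000) = 10.647 m.
8.0 ≤ 10.647 < 13.0 → Larch.

Larch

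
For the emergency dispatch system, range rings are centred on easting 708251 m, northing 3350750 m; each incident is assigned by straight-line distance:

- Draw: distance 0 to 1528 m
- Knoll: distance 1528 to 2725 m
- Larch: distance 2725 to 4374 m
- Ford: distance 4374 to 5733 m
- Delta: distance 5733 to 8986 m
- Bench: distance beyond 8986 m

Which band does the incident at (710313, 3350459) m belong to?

Distance = √((710313−708251)² + (3350459−3350750)²) = √(4251844.000 + 84681.000) = 2082.432 m.
1528 ≤ 2082.432 < 2725 → Knoll.

Knoll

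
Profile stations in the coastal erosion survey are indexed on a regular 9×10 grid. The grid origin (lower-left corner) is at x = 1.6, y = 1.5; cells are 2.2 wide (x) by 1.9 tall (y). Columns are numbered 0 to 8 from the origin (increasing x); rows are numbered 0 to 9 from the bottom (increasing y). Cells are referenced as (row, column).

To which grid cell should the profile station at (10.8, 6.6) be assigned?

Column index: ⌊(10.8 − 1.6) / 2.2⌋ = ⌊4.182⌋ = 4
Row offset from origin: ⌊(6.6 − 1.5) / 1.9⌋ = ⌊2.684⌋ = 2 → row 2

(2, 4)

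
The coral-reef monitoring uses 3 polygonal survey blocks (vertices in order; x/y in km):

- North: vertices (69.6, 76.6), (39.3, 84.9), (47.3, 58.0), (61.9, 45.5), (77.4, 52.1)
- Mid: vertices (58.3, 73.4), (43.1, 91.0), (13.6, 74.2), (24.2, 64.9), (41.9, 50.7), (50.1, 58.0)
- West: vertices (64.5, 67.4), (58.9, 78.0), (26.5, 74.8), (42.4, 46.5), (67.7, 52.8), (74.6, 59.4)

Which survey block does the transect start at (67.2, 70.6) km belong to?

Cast a ray rightward from (67.2, 70.6). For each polygon, the edges (by vertex number in listed order) whose endpoints lie on opposite sides of y = 70.6, where each meets that height, and whether that is right or left of the point:
North: 2–3 at x≈43.55 (left), 5–1 at x≈71.51 (right) → 1 crossing.
Mid: 3–4 at x≈17.70 (left), 6–1 at x≈56.81 (left) → 0 crossings.
West: 1–2 at x≈62.81 (left), 3–4 at x≈28.86 (left) → 0 crossings.
Only North has an odd count, so the point is inside North.

North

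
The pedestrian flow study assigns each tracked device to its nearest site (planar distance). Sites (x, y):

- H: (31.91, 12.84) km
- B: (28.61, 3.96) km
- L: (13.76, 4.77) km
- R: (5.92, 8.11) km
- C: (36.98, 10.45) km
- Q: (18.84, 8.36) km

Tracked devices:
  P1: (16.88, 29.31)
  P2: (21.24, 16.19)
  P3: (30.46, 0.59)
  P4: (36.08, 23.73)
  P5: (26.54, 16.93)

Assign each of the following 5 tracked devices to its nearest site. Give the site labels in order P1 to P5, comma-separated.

P1 → Q (d²=442.74)
P2 → Q (d²=67.07)
P3 → B (d²=14.78)
P4 → H (d²=135.98)
P5 → H (d²=45.57)

Q, Q, B, H, H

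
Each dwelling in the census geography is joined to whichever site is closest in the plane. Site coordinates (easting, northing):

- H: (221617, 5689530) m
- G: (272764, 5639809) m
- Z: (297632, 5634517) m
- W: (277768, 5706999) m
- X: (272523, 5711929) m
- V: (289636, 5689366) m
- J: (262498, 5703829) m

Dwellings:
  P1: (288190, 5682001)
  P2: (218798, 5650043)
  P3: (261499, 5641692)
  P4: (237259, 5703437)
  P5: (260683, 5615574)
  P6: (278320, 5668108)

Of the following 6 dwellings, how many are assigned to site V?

P1 → V
P2 → H
P3 → G
P4 → H
P5 → G
P6 → V
2 of the 6 go to V.

2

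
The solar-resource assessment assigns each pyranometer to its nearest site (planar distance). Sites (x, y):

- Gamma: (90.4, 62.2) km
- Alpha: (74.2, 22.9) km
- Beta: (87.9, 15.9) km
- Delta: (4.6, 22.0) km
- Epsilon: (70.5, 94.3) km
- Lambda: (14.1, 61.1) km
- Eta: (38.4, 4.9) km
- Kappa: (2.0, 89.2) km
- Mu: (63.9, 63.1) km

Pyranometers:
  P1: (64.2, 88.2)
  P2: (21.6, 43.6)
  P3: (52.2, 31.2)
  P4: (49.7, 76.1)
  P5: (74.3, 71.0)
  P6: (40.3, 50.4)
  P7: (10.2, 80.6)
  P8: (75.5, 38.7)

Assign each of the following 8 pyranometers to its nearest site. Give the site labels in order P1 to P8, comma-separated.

P1 → Epsilon (d²=76.90)
P2 → Lambda (d²=362.50)
P3 → Alpha (d²=552.89)
P4 → Mu (d²=370.64)
P5 → Mu (d²=170.57)
P6 → Mu (d²=718.25)
P7 → Kappa (d²=141.20)
P8 → Alpha (d²=251.33)

Epsilon, Lambda, Alpha, Mu, Mu, Mu, Kappa, Alpha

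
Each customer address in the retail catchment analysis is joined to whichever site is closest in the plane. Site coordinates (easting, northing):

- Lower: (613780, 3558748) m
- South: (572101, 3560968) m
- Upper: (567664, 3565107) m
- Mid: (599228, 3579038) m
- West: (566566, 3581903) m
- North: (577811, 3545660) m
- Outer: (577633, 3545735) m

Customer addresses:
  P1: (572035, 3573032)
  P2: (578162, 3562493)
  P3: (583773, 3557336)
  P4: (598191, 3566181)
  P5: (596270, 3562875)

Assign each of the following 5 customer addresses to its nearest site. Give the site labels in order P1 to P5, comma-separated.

P1 → Upper (d²=81911266.00)
P2 → South (d²=39061346.00)
P3 → South (d²=149427008.00)
P4 → Mid (d²=166377818.00)
P5 → Mid (d²=269992333.00)

Upper, South, South, Mid, Mid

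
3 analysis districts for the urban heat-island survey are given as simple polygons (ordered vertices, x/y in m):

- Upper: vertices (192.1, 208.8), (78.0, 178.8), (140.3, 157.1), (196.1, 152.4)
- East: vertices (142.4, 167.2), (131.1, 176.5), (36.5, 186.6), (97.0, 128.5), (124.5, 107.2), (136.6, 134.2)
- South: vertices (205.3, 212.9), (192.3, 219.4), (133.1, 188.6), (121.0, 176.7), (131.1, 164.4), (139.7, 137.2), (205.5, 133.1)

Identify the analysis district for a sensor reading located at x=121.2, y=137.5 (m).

Cast a ray rightward from (121.2, 137.5). For each polygon, the edges (by vertex number in listed order) whose endpoints lie on opposite sides of y = 137.5, where each meets that height, and whether that is right or left of the point:
Upper: no edge straddles that height → 0 crossings.
East: 3–4 at x≈87.63 (left), 6–1 at x≈137.18 (right) → 1 crossing.
South: 5–6 at x≈139.61 (right), 7–1 at x≈205.49 (right) → 2 crossings.
Only East has an odd count, so the point is inside East.

East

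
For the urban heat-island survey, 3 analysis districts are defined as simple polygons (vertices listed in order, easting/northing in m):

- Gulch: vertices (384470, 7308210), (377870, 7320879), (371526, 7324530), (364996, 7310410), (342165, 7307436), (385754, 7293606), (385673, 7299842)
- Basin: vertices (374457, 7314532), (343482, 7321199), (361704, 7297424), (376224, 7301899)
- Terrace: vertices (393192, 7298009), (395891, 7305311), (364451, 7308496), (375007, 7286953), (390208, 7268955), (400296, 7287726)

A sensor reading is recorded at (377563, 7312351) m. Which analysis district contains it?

Gulch

Cast a ray rightward from (377563, 7312351). For each polygon, the edges (by vertex number in listed order) whose endpoints lie on opposite sides of northing = 7312351, where each meets that height, and whether that is right or left of the point:
Gulch: 1–2 at easting≈382312.7 (right), 3–4 at easting≈365893.6 (left) → 1 crossing.
Basin: 2–3 at easting≈350263.4 (left), 4–1 at easting≈374762.1 (left) → 0 crossings.
Terrace: no edge straddles that height → 0 crossings.
Only Gulch has an odd count, so the point is inside Gulch.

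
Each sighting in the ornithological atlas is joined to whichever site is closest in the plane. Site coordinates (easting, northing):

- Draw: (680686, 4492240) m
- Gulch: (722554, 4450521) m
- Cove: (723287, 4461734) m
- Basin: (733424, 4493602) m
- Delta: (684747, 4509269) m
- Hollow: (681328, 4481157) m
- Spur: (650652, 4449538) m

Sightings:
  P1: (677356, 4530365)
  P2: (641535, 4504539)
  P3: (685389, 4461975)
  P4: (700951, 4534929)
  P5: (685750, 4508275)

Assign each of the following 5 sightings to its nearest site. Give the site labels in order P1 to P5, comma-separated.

P1 → Delta (d²=499668097.00)
P2 → Draw (d²=1684066202.00)
P3 → Hollow (d²=384440845.00)
P4 → Delta (d²=921005216.00)
P5 → Delta (d²=1994045.00)

Delta, Draw, Hollow, Delta, Delta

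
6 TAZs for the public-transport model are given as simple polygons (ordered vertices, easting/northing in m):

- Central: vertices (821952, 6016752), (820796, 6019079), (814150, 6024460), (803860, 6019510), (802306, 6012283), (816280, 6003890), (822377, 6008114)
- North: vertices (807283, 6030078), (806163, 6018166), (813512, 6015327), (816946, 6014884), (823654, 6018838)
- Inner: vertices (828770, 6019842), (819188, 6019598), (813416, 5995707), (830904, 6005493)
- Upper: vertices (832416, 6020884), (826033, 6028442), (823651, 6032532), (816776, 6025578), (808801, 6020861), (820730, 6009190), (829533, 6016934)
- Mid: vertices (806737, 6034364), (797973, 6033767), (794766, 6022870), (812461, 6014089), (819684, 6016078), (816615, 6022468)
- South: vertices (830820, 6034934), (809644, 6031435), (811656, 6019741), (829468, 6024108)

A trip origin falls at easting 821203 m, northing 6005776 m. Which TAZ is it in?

Cast a ray rightward from (821203, 6005776). For each polygon, the edges (by vertex number in listed order) whose endpoints lie on opposite sides of northing = 6005776, where each meets that height, and whether that is right or left of the point:
Central: 5–6 at easting≈813139.9 (left), 6–7 at easting≈819002.3 (left) → 0 crossings.
North: no edge straddles that height → 0 crossings.
Inner: 2–3 at easting≈815848.6 (left), 4–1 at easting≈830861.9 (right) → 1 crossing.
Upper: no edge straddles that height → 0 crossings.
Mid: no edge straddles that height → 0 crossings.
South: no edge straddles that height → 0 crossings.
Only Inner has an odd count, so the point is inside Inner.

Inner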